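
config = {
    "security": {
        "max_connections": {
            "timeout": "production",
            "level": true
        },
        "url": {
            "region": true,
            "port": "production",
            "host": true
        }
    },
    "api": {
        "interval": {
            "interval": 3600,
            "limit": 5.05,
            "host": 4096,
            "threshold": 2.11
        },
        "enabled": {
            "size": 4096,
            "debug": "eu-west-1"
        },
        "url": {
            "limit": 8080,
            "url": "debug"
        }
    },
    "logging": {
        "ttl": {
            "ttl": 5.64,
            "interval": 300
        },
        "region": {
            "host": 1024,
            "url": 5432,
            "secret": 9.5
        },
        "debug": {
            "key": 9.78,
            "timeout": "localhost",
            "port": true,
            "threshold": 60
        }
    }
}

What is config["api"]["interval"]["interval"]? 3600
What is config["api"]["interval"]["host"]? 4096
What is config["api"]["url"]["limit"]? 8080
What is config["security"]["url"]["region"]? True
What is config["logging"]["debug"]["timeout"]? "localhost"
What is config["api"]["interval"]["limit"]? 5.05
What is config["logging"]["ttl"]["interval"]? 300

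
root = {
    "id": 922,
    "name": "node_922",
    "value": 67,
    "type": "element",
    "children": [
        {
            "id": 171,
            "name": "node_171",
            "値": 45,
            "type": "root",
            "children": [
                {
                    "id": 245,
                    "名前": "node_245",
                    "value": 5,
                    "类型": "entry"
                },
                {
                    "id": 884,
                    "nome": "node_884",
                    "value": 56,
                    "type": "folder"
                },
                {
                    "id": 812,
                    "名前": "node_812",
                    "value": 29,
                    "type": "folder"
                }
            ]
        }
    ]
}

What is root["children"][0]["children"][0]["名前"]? "node_245"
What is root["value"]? 67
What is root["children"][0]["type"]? "root"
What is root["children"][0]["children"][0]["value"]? 5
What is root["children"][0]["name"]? "node_171"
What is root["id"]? 922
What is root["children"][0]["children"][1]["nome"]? "node_884"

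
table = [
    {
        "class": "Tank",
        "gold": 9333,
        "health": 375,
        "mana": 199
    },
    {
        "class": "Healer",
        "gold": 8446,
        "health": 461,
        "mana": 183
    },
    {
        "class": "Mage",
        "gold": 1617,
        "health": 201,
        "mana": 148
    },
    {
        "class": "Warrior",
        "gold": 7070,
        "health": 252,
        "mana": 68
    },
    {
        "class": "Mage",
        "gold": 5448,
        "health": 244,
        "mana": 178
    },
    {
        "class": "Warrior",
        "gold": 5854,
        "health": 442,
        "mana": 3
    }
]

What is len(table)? 6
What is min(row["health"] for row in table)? 201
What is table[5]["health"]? 442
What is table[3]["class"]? "Warrior"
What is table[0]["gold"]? 9333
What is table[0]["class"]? "Tank"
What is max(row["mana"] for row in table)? 199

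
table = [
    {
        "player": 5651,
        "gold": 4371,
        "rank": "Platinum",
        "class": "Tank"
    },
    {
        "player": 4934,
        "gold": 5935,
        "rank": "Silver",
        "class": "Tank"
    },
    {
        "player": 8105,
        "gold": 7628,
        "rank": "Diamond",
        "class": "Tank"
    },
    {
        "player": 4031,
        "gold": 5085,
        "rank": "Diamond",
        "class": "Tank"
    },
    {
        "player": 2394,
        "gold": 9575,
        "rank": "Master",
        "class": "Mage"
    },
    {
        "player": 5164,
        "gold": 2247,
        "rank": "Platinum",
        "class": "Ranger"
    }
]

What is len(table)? 6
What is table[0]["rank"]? "Platinum"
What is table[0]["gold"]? 4371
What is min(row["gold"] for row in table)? 2247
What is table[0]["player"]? 5651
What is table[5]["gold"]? 2247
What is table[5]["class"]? "Ranger"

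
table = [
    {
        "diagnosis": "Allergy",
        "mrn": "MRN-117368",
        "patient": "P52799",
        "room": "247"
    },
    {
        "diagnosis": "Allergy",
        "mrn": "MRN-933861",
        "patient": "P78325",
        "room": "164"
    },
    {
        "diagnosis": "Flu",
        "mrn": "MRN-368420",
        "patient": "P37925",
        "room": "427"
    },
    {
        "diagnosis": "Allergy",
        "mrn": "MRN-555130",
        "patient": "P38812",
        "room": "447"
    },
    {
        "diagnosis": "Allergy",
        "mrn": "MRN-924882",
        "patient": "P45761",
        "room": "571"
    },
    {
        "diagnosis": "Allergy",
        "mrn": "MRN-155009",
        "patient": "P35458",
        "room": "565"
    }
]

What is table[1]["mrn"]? "MRN-933861"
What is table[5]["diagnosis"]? "Allergy"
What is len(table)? 6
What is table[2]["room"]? "427"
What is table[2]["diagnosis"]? "Flu"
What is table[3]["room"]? "447"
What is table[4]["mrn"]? "MRN-924882"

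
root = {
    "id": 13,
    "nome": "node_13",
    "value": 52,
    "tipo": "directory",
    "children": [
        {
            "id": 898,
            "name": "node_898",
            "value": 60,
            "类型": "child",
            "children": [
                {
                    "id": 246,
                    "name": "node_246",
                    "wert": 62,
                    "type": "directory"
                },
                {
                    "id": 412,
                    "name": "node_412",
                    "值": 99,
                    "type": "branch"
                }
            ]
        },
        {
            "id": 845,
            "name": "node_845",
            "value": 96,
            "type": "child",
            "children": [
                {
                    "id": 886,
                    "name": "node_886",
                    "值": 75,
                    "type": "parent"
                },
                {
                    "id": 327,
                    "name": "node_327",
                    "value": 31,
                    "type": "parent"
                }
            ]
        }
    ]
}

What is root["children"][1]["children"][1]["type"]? "parent"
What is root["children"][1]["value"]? 96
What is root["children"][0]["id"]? 898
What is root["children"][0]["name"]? "node_898"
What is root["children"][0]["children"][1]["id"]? 412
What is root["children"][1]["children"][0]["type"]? "parent"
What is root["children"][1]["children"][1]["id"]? 327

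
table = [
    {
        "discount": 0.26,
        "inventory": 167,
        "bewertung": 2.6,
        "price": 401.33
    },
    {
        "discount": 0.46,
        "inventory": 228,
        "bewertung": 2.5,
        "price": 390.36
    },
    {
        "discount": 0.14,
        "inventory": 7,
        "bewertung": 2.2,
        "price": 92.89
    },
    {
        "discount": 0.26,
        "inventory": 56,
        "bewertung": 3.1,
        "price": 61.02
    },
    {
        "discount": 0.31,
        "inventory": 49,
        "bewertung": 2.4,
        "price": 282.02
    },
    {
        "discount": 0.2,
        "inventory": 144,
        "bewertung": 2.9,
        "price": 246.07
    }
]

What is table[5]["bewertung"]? 2.9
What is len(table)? 6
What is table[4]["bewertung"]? 2.4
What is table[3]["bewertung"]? 3.1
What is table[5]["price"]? 246.07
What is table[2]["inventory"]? 7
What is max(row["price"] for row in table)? 401.33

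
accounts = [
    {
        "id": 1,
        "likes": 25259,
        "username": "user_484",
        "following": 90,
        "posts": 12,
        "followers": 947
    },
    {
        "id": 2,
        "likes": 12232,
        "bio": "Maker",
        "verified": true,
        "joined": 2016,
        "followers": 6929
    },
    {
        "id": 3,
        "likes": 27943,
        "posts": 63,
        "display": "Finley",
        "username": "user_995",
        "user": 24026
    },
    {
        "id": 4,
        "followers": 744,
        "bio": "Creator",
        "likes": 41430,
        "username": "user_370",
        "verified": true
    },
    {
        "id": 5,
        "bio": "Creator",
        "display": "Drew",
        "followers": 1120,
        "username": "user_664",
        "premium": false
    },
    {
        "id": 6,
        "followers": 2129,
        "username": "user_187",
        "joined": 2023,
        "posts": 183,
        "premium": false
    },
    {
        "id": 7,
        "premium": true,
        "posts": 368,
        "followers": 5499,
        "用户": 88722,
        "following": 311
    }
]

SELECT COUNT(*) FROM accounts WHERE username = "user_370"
1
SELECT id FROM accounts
[1, 2, 3, 4, 5, 6, 7]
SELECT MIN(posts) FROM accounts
12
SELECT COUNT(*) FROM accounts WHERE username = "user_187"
1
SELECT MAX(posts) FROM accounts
368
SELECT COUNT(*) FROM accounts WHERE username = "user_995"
1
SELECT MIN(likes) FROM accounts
12232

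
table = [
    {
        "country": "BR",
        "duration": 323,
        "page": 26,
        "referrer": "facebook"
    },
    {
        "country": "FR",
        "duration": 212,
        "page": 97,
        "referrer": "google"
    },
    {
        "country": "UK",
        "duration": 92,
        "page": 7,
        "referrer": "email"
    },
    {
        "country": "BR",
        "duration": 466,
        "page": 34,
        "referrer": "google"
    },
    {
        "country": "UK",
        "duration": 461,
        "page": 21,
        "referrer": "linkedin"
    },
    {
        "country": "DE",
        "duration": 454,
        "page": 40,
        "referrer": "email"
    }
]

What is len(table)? 6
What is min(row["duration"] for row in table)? 92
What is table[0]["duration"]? 323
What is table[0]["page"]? 26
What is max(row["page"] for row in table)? 97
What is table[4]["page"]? 21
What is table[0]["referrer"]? "facebook"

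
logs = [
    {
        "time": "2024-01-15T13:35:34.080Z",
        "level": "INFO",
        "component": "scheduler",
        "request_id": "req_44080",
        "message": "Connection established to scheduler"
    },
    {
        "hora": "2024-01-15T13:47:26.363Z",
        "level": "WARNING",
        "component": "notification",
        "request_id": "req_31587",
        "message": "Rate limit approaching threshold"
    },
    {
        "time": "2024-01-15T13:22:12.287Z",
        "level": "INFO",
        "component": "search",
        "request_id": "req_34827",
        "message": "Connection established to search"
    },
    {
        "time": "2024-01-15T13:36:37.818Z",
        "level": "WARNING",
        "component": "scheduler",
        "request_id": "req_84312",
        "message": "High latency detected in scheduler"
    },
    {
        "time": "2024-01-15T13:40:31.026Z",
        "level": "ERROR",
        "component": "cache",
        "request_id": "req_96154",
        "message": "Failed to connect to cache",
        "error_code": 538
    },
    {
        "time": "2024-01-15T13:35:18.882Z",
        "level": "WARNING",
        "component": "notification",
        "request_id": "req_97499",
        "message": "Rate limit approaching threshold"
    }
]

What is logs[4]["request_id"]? "req_96154"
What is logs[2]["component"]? "search"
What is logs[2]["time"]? "2024-01-15T13:22:12.287Z"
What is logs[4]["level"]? "ERROR"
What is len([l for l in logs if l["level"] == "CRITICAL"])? 0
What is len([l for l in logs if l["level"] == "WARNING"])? 3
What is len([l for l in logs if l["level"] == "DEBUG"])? 0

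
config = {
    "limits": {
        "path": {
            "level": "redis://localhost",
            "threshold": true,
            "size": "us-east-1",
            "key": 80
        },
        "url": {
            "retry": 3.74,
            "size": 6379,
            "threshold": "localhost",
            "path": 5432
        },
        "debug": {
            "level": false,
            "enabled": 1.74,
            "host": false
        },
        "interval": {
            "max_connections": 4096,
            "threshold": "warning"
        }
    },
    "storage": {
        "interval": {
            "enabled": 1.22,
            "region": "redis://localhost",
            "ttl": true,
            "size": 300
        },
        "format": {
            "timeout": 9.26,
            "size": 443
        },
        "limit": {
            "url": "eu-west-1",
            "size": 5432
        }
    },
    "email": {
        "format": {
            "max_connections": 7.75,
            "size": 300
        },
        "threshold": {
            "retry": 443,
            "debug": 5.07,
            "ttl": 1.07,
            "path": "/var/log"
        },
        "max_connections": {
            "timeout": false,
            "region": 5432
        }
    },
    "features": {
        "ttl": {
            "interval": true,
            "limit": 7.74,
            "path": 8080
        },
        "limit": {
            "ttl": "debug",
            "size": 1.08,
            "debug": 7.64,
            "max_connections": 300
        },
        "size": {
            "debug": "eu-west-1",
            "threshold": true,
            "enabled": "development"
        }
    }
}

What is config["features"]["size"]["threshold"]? True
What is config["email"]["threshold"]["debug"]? 5.07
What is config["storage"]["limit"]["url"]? "eu-west-1"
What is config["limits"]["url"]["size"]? 6379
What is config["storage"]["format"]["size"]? 443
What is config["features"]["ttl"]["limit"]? 7.74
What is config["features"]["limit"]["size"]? 1.08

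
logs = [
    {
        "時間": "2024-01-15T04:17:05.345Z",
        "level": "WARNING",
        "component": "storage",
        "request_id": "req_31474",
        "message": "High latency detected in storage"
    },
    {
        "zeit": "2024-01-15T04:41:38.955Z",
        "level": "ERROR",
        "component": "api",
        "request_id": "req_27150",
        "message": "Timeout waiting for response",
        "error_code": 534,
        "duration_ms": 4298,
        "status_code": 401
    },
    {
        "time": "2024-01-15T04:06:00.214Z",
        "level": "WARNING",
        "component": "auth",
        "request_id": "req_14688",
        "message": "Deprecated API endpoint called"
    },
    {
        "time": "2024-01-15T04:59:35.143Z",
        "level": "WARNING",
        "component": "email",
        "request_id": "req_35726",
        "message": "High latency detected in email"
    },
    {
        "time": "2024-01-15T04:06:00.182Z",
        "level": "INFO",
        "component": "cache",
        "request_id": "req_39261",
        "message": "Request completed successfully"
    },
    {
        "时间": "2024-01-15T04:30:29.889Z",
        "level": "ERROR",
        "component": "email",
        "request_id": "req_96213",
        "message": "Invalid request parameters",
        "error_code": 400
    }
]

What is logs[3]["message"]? "High latency detected in email"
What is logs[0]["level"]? "WARNING"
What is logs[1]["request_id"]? "req_27150"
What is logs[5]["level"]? "ERROR"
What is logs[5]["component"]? "email"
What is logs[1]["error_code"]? 534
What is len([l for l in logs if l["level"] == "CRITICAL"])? 0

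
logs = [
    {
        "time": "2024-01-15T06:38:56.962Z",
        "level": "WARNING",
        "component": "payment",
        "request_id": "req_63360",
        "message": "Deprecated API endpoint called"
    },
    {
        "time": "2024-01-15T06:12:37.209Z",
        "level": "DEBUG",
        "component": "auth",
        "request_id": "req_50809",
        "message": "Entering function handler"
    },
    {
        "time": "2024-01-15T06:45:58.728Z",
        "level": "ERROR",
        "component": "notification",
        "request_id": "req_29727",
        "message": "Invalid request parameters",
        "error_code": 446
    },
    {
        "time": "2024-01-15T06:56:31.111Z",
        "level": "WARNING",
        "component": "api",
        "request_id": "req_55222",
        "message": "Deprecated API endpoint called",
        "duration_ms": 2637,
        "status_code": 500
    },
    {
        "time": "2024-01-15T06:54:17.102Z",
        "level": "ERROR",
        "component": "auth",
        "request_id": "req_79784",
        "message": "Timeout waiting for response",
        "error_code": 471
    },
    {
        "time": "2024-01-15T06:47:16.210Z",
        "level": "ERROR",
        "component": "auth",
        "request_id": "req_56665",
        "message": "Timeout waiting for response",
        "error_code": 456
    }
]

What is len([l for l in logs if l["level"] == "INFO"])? 0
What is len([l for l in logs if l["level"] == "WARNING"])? 2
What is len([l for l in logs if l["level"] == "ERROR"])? 3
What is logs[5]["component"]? "auth"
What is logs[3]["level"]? "WARNING"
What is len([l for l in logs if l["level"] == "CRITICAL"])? 0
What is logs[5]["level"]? "ERROR"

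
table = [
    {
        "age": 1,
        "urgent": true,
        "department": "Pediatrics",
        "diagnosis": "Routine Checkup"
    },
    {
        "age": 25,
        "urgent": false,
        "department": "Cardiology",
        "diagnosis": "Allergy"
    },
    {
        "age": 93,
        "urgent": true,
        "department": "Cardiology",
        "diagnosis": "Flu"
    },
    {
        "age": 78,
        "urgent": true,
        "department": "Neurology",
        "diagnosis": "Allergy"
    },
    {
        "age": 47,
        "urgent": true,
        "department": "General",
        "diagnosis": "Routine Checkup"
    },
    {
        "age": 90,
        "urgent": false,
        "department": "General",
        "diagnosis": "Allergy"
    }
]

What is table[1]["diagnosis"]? "Allergy"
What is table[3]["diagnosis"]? "Allergy"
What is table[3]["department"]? "Neurology"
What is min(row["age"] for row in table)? 1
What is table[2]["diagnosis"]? "Flu"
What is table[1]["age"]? 25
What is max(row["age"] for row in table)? 93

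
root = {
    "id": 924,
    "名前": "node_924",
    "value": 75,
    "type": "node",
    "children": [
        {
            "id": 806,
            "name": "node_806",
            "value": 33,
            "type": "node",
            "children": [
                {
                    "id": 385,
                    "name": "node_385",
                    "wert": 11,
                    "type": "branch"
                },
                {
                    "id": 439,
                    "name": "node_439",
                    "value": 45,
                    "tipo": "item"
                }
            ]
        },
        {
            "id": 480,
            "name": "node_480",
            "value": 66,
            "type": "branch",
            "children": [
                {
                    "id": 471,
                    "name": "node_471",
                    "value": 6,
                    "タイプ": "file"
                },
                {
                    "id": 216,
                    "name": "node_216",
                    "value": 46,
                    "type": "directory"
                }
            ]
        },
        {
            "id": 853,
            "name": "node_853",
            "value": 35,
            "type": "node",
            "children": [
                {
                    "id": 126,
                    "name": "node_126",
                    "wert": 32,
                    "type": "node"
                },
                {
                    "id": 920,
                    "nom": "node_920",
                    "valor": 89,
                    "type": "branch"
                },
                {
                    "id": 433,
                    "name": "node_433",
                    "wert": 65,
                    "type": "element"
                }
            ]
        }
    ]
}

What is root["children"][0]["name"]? "node_806"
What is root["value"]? 75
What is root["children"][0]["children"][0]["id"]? 385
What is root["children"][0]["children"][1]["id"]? 439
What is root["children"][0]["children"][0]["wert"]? 11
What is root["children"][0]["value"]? 33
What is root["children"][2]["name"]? "node_853"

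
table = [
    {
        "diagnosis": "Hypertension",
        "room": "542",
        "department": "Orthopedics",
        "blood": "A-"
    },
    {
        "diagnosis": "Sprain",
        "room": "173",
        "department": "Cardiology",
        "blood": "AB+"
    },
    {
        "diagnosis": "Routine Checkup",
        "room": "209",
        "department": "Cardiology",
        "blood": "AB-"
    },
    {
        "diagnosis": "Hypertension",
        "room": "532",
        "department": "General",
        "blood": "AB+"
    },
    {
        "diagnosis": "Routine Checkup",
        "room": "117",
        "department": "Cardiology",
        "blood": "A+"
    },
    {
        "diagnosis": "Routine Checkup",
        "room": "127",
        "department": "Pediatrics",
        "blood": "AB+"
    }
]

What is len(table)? 6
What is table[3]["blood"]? "AB+"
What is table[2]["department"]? "Cardiology"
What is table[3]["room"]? "532"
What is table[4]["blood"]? "A+"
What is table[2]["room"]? "209"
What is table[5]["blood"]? "AB+"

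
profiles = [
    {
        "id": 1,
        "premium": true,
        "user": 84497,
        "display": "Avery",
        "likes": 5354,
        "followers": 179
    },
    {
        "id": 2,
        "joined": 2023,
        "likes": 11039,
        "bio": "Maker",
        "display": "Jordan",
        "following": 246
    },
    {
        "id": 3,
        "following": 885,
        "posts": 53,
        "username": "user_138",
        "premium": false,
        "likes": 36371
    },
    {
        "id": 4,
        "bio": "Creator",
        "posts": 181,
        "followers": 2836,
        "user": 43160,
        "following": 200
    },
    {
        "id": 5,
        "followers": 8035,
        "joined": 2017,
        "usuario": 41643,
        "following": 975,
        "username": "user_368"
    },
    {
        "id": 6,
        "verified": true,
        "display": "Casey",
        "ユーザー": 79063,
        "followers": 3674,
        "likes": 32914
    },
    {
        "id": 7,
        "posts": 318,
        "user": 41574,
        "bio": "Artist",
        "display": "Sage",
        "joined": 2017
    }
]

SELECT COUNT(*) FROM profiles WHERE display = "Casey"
1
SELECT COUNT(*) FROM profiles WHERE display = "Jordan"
1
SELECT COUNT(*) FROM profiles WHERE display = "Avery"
1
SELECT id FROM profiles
[1, 2, 3, 4, 5, 6, 7]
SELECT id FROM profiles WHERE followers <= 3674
[1, 4, 6]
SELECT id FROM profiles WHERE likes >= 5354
[1, 2, 3, 6]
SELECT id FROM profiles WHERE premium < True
[3]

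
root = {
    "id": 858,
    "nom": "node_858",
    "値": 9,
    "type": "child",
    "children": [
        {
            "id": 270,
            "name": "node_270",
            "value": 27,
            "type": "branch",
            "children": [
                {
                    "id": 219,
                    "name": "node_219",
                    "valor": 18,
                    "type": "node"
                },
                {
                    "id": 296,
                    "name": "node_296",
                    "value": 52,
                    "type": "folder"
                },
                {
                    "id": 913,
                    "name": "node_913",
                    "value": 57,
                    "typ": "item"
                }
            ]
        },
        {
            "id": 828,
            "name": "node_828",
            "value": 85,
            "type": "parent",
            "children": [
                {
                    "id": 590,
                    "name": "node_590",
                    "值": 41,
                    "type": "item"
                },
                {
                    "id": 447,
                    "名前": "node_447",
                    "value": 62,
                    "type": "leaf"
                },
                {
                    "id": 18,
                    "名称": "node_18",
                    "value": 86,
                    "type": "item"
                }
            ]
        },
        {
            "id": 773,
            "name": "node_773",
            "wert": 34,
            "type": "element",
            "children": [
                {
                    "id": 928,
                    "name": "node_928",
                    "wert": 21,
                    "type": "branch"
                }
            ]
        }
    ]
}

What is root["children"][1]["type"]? "parent"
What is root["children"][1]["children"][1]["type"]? "leaf"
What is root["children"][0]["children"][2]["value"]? 57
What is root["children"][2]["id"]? 773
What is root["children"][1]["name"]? "node_828"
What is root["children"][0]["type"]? "branch"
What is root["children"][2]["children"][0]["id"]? 928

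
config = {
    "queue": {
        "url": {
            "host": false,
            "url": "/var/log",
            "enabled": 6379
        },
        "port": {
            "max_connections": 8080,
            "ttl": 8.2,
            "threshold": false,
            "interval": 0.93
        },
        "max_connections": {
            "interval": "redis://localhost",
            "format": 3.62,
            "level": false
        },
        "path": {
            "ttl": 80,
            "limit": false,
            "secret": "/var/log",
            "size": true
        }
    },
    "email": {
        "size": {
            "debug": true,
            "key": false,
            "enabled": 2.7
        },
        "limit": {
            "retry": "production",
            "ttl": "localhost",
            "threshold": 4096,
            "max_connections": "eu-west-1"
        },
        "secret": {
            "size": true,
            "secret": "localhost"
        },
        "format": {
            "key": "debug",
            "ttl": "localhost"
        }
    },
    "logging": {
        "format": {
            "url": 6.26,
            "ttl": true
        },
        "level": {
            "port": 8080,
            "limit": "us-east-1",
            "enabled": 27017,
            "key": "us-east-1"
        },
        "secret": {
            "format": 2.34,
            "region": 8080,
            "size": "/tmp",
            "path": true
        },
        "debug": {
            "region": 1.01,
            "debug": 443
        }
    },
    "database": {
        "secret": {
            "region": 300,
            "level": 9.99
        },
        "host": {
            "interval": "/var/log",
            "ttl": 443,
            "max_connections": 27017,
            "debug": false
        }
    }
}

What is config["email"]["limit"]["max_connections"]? "eu-west-1"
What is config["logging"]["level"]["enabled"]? 27017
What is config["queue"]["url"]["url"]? "/var/log"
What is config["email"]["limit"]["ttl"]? "localhost"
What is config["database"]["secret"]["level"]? 9.99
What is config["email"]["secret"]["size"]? True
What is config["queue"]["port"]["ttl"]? 8.2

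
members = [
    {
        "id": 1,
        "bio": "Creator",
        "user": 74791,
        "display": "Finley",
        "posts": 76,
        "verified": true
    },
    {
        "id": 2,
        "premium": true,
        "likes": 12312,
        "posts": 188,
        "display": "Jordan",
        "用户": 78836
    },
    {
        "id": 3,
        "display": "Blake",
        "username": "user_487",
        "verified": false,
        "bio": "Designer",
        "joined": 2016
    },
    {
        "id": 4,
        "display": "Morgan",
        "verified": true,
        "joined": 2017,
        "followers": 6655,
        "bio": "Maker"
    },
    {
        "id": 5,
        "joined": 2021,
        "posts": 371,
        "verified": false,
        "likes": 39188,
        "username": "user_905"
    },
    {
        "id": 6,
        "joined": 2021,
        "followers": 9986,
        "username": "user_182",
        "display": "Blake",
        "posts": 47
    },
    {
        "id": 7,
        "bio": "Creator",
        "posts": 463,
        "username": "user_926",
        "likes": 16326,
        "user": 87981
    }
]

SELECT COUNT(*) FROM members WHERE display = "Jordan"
1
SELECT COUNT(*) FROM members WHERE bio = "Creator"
2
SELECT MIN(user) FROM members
74791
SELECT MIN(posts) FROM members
47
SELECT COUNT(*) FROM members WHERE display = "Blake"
2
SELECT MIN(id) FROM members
1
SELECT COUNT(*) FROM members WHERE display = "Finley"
1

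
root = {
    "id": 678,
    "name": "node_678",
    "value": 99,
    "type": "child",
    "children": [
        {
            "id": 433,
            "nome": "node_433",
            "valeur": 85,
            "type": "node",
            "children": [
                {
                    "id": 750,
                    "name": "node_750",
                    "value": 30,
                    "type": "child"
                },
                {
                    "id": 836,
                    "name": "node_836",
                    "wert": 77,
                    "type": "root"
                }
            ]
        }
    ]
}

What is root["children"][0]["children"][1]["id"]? 836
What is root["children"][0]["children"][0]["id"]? 750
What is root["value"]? 99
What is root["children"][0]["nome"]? "node_433"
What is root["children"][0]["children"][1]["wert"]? 77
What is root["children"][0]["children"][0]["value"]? 30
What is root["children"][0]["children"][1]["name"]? "node_836"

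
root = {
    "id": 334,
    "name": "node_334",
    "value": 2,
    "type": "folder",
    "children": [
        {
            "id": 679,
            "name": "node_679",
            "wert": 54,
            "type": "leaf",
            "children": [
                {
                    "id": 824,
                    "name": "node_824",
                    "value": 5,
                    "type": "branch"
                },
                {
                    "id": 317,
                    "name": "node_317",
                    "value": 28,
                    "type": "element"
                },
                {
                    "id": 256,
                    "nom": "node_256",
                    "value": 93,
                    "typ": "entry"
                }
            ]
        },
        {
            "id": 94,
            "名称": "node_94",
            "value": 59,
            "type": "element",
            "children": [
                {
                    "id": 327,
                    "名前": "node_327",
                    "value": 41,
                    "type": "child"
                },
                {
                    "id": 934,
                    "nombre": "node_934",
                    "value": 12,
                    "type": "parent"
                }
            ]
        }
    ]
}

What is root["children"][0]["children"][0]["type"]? "branch"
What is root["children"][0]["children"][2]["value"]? 93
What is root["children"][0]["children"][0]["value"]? 5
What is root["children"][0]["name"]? "node_679"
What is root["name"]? "node_334"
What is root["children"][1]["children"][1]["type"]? "parent"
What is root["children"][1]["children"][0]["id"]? 327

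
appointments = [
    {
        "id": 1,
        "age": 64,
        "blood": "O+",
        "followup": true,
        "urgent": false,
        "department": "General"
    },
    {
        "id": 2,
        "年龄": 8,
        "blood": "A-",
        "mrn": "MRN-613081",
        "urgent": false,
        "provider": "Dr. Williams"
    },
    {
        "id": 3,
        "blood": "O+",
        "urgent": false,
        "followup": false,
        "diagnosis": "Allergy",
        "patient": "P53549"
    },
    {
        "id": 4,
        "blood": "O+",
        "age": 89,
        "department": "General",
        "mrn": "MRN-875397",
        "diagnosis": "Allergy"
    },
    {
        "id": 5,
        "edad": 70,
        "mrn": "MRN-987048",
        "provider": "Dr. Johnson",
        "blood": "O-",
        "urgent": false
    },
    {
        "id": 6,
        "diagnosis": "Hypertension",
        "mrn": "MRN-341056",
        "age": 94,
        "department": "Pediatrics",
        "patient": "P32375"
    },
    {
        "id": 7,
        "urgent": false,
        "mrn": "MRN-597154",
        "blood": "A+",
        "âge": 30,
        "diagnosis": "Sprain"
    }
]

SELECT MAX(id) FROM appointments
7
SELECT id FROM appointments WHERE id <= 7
[1, 2, 3, 4, 5, 6, 7]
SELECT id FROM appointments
[1, 2, 3, 4, 5, 6, 7]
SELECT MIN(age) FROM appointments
64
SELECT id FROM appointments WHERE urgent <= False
[1, 2, 3, 5, 7]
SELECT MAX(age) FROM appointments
94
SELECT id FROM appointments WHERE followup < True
[3]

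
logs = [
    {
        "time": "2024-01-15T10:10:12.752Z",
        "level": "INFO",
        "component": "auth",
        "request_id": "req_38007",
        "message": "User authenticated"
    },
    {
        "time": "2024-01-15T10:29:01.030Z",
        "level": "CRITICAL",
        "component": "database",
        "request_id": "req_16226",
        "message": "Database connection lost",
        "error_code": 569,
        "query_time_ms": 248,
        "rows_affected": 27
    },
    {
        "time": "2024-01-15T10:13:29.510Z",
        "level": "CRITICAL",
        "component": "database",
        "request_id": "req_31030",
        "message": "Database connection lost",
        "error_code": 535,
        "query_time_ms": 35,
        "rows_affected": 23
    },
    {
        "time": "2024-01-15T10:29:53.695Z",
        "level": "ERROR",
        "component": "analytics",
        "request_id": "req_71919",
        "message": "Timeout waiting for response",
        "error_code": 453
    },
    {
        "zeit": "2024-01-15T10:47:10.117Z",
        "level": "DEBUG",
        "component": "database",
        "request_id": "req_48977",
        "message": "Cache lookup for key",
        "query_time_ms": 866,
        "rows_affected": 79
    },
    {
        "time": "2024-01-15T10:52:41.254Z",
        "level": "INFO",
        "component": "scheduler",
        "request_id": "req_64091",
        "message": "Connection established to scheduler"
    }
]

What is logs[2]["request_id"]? "req_31030"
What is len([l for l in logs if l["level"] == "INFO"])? 2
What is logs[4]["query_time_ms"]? 866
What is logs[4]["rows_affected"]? 79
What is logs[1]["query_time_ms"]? 248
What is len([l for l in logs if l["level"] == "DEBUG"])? 1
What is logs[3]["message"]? "Timeout waiting for response"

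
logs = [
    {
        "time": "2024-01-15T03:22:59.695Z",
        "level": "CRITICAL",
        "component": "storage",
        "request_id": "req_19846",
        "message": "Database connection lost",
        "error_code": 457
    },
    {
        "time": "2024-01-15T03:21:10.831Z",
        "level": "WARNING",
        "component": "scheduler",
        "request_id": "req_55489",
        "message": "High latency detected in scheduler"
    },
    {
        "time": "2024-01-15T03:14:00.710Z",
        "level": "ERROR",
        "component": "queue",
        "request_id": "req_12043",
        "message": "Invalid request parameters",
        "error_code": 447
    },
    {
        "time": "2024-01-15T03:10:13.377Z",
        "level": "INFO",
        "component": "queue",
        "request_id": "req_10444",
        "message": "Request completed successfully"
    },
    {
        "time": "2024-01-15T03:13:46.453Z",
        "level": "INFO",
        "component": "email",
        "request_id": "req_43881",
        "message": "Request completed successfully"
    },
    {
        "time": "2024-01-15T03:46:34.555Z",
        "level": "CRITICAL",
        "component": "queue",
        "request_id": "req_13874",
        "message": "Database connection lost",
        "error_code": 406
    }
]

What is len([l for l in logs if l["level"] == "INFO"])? 2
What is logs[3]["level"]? "INFO"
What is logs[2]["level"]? "ERROR"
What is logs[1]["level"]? "WARNING"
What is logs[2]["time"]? "2024-01-15T03:14:00.710Z"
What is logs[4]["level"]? "INFO"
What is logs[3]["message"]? "Request completed successfully"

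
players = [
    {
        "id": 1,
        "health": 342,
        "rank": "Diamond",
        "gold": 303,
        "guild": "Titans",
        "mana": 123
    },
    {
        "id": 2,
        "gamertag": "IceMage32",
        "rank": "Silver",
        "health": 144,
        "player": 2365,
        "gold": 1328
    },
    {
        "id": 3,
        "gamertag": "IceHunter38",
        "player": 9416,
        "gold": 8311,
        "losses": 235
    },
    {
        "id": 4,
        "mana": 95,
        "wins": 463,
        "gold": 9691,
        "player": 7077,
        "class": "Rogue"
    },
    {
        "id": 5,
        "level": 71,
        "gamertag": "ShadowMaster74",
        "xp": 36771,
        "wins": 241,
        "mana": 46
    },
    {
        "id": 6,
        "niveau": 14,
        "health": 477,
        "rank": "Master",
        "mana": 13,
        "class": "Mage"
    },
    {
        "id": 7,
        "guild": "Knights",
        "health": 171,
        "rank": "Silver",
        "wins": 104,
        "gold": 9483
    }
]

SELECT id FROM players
[1, 2, 3, 4, 5, 6, 7]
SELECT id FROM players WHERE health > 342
[6]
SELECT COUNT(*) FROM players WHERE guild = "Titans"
1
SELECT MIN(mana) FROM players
13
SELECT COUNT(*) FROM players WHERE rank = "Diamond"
1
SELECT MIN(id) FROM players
1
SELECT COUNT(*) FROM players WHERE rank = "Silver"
2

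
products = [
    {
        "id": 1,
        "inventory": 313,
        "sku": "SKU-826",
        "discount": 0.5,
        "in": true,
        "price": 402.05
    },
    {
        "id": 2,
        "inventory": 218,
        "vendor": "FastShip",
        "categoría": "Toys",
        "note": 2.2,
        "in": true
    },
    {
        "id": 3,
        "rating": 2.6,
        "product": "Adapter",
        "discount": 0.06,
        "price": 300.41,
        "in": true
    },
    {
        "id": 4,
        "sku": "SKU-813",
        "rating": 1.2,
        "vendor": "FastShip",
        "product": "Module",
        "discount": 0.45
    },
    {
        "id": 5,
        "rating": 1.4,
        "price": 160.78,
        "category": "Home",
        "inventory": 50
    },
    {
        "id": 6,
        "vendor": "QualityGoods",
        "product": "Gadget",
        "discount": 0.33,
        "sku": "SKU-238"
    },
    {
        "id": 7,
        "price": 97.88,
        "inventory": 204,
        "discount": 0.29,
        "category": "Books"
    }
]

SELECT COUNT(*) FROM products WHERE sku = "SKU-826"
1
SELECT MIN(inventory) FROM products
50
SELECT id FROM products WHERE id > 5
[6, 7]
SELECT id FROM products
[1, 2, 3, 4, 5, 6, 7]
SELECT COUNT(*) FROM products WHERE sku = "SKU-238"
1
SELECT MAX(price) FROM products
402.05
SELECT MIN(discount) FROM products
0.06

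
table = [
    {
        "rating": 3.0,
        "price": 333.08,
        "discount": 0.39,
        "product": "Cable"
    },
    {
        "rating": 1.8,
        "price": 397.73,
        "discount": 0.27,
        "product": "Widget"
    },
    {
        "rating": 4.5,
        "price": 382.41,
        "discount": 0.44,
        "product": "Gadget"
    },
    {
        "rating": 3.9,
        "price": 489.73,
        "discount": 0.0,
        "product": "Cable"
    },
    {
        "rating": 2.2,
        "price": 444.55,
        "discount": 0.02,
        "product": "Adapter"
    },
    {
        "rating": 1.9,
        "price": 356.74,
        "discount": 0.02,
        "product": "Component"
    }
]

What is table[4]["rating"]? 2.2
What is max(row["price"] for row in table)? 489.73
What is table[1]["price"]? 397.73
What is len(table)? 6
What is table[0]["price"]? 333.08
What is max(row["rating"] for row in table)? 4.5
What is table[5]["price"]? 356.74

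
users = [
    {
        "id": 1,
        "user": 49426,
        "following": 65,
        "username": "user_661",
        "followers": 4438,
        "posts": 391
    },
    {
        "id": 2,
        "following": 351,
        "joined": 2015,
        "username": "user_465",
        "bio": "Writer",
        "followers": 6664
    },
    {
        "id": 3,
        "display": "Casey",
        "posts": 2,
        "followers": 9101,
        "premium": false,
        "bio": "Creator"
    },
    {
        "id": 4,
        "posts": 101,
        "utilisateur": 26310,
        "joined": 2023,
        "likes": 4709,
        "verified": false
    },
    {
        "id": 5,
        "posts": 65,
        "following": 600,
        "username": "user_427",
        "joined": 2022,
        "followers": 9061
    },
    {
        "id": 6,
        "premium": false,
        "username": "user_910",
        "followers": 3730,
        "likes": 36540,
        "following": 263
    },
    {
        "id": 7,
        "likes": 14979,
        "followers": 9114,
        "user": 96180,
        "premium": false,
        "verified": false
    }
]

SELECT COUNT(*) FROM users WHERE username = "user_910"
1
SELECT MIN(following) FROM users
65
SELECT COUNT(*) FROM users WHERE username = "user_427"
1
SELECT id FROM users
[1, 2, 3, 4, 5, 6, 7]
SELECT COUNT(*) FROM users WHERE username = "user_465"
1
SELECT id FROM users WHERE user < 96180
[1]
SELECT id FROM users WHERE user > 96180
[]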